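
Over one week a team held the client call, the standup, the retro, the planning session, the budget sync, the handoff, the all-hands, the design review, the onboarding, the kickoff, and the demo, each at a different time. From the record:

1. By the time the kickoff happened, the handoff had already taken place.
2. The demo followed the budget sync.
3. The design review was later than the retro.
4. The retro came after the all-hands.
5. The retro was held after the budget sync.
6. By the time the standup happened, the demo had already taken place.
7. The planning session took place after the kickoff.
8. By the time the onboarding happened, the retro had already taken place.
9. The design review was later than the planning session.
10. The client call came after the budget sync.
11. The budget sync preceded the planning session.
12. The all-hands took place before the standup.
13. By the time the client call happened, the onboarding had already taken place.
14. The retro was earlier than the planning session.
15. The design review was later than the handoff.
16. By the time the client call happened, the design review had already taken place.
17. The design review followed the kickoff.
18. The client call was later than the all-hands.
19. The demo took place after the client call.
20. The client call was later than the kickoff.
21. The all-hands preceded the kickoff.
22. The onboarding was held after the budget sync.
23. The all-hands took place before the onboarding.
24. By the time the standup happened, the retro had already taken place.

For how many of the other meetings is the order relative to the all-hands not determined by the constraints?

2

Forced after the all-hands: the client call, the demo, the design review, the kickoff, the onboarding, the planning session, the retro, and the standup.
That leaves the budget sync and the handoff with no forced order relative to the all-hands — 2.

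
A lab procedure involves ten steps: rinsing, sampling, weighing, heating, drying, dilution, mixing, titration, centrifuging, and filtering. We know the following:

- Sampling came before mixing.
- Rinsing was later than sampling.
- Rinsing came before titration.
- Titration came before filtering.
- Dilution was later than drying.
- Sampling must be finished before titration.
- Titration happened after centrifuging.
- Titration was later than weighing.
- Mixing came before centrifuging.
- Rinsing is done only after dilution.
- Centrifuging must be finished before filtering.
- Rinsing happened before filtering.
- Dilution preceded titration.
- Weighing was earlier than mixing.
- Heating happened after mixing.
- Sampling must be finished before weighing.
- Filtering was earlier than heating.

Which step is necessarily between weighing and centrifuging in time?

Tracing the constraints gives weighing → mixing → centrifuging, so mixing sits after weighing and before centrifuging.
No other step is forced both after weighing and before centrifuging.

mixing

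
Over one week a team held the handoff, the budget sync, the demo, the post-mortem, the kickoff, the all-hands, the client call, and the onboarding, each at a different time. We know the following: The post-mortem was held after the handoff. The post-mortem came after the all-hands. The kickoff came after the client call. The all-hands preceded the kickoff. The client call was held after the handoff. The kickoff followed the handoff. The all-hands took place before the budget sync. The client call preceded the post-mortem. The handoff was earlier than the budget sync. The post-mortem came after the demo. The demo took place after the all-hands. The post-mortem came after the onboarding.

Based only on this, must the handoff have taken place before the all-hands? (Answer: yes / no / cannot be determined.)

cannot be determined

No chain of stated constraints runs from the handoff to the all-hands, and none runs from the all-hands to the handoff either.
So the relative order of the handoff and the all-hands is not fixed by the given facts.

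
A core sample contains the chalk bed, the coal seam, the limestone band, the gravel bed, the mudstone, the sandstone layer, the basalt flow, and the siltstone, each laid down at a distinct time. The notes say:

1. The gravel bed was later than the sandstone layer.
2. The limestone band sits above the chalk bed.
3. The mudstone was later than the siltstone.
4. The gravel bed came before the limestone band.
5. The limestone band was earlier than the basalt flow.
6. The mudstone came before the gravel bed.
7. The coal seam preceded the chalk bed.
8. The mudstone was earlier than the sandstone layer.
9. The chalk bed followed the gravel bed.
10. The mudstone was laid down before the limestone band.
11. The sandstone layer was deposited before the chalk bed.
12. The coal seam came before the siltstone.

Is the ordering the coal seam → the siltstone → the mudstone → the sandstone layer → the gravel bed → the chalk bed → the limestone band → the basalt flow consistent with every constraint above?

Check each stated constraint against the proposed order — e.g. the mudstone is ahead of the limestone band; the coal seam is ahead of the chalk bed. Every pair is in the required order; nothing is violated.

yes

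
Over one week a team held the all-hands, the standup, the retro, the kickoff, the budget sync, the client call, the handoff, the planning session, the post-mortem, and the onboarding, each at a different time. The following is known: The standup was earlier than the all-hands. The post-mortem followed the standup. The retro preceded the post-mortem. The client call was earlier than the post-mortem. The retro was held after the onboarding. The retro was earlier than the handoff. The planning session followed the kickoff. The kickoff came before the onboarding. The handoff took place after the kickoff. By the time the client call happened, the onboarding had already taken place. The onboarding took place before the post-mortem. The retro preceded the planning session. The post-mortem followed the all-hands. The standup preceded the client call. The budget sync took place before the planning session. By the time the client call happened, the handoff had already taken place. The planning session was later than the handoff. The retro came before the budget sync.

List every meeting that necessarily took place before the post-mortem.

Directly stated before the post-mortem: the all-hands, the client call, the onboarding, the retro, and the standup.
The handoff reaches the post-mortem via the handoff → the client call → the post-mortem.
The kickoff reaches the post-mortem via the kickoff → the onboarding → the post-mortem.

the all-hands, the client call, the handoff, the kickoff, the onboarding, the retro, the standup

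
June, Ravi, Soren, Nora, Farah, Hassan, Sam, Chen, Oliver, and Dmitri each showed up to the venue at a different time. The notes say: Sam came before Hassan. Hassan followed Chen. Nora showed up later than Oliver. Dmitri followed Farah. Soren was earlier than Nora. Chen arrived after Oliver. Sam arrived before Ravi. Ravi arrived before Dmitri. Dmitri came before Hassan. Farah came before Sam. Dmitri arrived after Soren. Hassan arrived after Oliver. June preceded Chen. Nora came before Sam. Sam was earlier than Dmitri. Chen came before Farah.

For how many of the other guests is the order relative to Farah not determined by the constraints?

2

Forced before Farah: Chen, June, and Oliver; forced after Farah: Dmitri, Hassan, Ravi, and Sam.
That leaves Nora and Soren with no forced order relative to Farah — 2.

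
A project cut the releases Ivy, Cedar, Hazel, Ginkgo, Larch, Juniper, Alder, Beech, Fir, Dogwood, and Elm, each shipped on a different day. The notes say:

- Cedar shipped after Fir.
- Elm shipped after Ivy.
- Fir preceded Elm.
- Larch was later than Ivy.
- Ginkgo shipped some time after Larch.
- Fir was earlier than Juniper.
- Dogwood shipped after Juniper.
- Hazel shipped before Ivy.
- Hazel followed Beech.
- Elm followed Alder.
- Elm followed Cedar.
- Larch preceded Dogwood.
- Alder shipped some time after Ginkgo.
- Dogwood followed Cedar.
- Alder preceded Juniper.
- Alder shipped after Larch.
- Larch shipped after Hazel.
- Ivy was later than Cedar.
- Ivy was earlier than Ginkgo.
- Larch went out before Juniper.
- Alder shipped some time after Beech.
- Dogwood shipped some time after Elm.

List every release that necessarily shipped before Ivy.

Beech, Cedar, Fir, Hazel

Directly stated before Ivy: Cedar and Hazel.
Beech reaches Ivy via Beech → Hazel → Ivy.
Fir reaches Ivy via Fir → Cedar → Ivy.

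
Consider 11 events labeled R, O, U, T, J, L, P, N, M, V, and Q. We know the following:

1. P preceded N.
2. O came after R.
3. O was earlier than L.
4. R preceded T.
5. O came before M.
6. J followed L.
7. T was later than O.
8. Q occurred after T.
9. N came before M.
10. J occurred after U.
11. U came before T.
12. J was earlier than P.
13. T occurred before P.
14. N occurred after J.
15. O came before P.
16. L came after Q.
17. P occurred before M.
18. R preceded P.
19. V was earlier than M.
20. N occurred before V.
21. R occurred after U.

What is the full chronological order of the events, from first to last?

U, R, O, T, Q, L, J, P, N, V, M

The constraints fix every adjacent pair, so only one ordering works:
U → R → O → T → Q → L → J → P → N → V → M.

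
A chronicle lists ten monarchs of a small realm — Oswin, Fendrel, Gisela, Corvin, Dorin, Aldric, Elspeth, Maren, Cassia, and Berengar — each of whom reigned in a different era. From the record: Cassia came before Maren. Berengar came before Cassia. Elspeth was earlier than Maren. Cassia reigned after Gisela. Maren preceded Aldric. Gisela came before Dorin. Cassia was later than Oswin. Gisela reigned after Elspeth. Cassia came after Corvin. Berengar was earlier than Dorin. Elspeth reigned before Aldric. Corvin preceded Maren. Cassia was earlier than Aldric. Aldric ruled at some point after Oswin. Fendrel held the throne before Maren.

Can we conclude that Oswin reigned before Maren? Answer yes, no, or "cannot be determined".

yes

Chain the constraints: Oswin → Cassia → Maren. Each link is directly stated, so Oswin comes before Maren.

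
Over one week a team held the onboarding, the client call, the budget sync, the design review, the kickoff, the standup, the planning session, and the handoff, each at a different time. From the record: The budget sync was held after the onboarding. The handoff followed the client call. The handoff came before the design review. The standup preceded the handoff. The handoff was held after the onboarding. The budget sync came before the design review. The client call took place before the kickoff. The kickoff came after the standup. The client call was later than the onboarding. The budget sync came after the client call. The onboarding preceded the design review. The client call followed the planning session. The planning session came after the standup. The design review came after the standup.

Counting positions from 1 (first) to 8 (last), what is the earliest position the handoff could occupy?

The client call, the onboarding, the planning session, and the standup must all come before the handoff — 4 forced predecessors.
Nothing else is forced ahead of the handoff, so its earliest slot is position 4 + 1 = 5.

5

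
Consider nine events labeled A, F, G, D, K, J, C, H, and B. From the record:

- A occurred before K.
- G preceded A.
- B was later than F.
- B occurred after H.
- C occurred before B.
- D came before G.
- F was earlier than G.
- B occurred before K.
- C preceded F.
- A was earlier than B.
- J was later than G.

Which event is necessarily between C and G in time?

F

Tracing the constraints gives C → F → G, so F sits after C and before G.
No other event is forced both after C and before G.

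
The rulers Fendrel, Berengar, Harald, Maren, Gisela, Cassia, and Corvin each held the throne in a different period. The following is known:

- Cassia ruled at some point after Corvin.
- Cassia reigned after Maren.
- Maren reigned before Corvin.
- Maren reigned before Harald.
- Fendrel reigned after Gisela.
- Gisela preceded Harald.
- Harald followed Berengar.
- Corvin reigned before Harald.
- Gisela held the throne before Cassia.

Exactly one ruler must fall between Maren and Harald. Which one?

Corvin

Tracing the constraints gives Maren → Corvin → Harald, so Corvin sits after Maren and before Harald.
No other ruler is forced both after Maren and before Harald.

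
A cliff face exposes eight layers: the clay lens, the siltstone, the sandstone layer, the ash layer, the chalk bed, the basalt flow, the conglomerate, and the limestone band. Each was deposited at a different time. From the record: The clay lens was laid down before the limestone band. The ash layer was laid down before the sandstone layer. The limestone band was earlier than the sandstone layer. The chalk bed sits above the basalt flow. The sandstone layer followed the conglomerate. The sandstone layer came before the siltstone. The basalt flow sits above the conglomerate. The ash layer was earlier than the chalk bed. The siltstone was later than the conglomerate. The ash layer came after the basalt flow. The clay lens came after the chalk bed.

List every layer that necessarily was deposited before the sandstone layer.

the ash layer, the basalt flow, the chalk bed, the clay lens, the conglomerate, the limestone band

Directly stated before the sandstone layer: the ash layer, the conglomerate, and the limestone band.
The basalt flow reaches the sandstone layer via the basalt flow → the ash layer → the sandstone layer.
The chalk bed reaches the sandstone layer via the chalk bed → the clay lens → the limestone band → the sandstone layer.
The clay lens reaches the sandstone layer via the clay lens → the limestone band → the sandstone layer.
No chain forces the siltstone ahead of the sandstone layer.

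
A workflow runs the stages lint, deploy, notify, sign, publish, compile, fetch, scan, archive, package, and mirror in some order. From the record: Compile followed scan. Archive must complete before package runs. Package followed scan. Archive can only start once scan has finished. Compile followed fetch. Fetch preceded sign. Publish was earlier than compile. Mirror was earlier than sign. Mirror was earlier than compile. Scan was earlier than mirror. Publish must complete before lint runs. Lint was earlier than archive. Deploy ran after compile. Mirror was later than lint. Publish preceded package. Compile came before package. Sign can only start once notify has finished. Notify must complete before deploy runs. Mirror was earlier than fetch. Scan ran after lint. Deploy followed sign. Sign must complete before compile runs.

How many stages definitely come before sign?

6

Directly stated before sign: fetch, mirror, and notify.
Lint reaches sign via lint → mirror → sign.
Publish reaches sign via publish → lint → mirror → sign.
Scan reaches sign via scan → mirror → sign.
That's fetch, lint, mirror, notify, publish, and scan — 6 in all.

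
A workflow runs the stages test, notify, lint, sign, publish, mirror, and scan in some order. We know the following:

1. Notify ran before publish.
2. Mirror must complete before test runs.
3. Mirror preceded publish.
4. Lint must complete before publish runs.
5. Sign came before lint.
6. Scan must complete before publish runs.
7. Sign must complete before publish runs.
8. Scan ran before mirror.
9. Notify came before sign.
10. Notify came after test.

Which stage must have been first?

scan

Scan has a chain of constraints placing it before every other stage, so scan must be first.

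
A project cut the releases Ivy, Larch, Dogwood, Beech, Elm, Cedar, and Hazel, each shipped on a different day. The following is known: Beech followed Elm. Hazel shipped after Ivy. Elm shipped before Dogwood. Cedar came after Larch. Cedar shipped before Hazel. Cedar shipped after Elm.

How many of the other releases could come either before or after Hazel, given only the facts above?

Forced before Hazel: Cedar, Elm, Ivy, and Larch.
That leaves Beech and Dogwood with no forced order relative to Hazel — 2.

2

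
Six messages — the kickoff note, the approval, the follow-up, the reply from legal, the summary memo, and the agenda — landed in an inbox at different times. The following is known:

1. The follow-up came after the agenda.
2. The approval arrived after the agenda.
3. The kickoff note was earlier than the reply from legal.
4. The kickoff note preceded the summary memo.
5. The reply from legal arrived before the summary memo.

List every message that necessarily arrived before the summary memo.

the kickoff note, the reply from legal

Directly stated before the summary memo: the kickoff note and the reply from legal.
No chain forces the approval (or any of the others) ahead of the summary memo.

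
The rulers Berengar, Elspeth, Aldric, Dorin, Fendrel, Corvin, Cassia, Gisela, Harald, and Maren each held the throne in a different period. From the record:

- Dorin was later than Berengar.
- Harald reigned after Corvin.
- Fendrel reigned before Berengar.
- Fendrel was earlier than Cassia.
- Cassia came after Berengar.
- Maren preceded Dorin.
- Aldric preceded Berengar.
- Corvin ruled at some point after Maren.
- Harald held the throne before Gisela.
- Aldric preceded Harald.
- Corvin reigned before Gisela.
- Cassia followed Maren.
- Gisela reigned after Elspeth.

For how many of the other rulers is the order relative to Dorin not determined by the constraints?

5

Forced before Dorin: Aldric, Berengar, Fendrel, and Maren.
That leaves Cassia, Corvin, Elspeth, Gisela, and Harald with no forced order relative to Dorin — 5.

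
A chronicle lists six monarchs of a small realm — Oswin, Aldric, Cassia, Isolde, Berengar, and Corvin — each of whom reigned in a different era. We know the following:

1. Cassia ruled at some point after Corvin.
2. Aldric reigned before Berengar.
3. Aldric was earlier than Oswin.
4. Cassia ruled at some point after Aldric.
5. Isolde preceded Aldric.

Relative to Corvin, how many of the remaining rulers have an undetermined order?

4

Forced after Corvin: Cassia.
That leaves Aldric, Berengar, Isolde, and Oswin with no forced order relative to Corvin — 4.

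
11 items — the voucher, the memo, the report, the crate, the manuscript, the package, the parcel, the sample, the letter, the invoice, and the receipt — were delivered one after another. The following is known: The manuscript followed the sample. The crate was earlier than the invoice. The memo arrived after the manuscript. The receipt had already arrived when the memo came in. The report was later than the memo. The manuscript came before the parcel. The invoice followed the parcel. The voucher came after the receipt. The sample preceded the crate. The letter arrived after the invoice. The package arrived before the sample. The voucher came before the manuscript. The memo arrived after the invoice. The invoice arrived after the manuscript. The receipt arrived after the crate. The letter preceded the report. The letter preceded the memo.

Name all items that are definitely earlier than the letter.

Directly stated before the letter: the invoice.
The crate reaches the letter via the crate → the invoice → the letter.
The manuscript reaches the letter via the manuscript → the invoice → the letter.
The package reaches the letter via the package → the sample → the crate → the invoice → the letter.
Likewise the parcel, the receipt, the sample, and the voucher each reach the letter by chaining the stated constraints.
No chain forces the memo (or any of the others) ahead of the letter.

the crate, the invoice, the manuscript, the package, the parcel, the receipt, the sample, the voucher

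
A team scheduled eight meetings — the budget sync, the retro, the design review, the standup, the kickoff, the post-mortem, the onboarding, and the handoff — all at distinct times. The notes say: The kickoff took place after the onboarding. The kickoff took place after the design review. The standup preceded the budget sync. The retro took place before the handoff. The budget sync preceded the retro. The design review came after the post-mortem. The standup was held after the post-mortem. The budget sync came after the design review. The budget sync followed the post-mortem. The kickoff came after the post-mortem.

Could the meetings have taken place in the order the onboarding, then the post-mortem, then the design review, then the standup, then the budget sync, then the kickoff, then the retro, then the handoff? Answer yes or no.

Check each stated constraint against the proposed order — e.g. the post-mortem is ahead of the kickoff; the onboarding is ahead of the kickoff. Every pair is in the required order; nothing is violated.

yes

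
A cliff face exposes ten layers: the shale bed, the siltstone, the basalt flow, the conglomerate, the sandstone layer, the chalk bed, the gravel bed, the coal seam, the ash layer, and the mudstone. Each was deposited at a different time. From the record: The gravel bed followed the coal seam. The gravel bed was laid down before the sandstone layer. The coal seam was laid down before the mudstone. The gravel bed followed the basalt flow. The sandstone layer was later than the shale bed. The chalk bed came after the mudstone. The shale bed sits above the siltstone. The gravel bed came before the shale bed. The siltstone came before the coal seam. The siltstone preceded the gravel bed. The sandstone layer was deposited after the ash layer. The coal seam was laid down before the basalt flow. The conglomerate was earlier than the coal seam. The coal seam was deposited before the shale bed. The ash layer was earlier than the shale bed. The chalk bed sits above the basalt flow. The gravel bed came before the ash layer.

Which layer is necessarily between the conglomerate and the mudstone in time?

the coal seam

Tracing the constraints gives the conglomerate → the coal seam → the mudstone, so the coal seam sits after the conglomerate and before the mudstone.
No other layer is forced both after the conglomerate and before the mudstone.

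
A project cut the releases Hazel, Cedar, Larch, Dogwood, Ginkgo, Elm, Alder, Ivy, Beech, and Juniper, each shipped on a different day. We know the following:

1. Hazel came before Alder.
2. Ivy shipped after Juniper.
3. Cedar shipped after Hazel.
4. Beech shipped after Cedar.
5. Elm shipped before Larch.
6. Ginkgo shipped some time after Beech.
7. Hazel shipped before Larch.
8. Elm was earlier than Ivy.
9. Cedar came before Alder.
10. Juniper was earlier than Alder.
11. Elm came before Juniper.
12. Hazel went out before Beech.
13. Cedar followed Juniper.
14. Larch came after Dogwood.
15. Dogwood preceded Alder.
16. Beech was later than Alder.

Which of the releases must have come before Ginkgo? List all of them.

Directly stated before Ginkgo: Beech.
Alder reaches Ginkgo via Alder → Beech → Ginkgo.
Cedar reaches Ginkgo via Cedar → Beech → Ginkgo.
Dogwood reaches Ginkgo via Dogwood → Alder → Beech → Ginkgo.
Likewise Elm, Hazel, and Juniper each reach Ginkgo by chaining the stated constraints.
No chain forces Larch (or any of the others) ahead of Ginkgo.

Alder, Beech, Cedar, Dogwood, Elm, Hazel, Juniper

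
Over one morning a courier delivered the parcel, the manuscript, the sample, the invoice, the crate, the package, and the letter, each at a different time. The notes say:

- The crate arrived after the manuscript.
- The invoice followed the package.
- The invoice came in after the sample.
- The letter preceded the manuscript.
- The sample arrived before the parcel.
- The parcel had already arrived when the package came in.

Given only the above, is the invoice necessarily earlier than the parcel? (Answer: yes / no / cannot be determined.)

no

Tracing the constraints gives the parcel → the package → the invoice, so the parcel must come before the invoice.
That means the invoice cannot be before the parcel.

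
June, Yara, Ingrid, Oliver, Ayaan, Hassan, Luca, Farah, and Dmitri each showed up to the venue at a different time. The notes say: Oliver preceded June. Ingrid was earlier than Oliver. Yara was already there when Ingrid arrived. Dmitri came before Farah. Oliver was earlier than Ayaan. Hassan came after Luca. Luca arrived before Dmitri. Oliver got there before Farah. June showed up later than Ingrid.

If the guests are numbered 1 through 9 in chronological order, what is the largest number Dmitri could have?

Dmitri must come before Farah — 1 guest forced after them.
Everything else can be placed before Dmitri in some valid order, so Dmitri can sit as late as position 9 − 1 = 8.

8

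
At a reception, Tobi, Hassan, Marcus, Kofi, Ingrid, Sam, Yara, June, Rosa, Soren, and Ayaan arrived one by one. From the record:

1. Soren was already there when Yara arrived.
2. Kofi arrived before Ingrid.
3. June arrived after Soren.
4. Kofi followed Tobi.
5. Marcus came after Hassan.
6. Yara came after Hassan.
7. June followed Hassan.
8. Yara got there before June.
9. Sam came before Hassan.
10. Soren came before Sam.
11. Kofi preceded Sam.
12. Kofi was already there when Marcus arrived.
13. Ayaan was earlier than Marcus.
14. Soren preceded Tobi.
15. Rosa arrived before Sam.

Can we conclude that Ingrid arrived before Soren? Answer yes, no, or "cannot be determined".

Tracing the constraints gives Soren → Tobi → Kofi → Ingrid, so Soren must come before Ingrid.
That means Ingrid cannot be before Soren.

no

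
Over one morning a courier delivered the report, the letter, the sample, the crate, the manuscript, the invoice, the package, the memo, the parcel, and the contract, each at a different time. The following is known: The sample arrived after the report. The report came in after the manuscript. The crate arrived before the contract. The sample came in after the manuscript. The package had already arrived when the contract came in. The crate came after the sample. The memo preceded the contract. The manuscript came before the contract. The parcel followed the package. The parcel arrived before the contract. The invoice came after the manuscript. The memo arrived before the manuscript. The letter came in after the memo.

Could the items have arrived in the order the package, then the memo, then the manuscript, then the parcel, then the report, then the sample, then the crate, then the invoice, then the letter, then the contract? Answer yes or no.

yes

Check each stated constraint against the proposed order — e.g. the memo is ahead of the contract; the package is ahead of the contract. Every pair is in the required order; nothing is violated.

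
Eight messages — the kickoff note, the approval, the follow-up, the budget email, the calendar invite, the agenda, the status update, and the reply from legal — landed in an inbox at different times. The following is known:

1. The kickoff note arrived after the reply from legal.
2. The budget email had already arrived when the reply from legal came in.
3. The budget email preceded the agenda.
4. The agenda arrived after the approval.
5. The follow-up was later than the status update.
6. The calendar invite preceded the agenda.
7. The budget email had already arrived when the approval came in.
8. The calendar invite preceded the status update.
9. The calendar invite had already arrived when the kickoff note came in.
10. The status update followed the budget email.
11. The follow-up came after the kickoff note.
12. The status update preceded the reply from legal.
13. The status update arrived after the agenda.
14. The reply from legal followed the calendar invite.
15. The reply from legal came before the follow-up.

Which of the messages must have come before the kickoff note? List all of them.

Directly stated before the kickoff note: the calendar invite and the reply from legal.
The agenda reaches the kickoff note via the agenda → the status update → the reply from legal → the kickoff note.
The approval reaches the kickoff note via the approval → the agenda → the status update → the reply from legal → the kickoff note.
The budget email reaches the kickoff note via the budget email → the reply from legal → the kickoff note.
Likewise the status update reaches the kickoff note by chaining the stated constraints.

the agenda, the approval, the budget email, the calendar invite, the reply from legal, the status update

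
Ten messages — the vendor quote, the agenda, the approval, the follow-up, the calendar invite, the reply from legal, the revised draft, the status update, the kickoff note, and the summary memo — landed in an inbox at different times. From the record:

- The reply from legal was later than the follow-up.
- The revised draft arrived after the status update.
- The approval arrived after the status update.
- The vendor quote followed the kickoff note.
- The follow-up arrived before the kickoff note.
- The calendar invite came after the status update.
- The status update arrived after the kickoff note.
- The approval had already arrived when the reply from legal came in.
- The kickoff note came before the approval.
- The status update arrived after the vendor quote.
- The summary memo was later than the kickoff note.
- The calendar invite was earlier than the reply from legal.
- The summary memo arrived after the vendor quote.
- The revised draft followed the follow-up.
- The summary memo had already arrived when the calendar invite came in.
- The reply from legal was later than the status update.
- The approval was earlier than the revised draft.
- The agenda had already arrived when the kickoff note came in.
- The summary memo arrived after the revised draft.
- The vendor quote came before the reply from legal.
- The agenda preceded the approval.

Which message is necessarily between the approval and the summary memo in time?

the revised draft

Tracing the constraints gives the approval → the revised draft → the summary memo, so the revised draft sits after the approval and before the summary memo.
No other message is forced both after the approval and before the summary memo.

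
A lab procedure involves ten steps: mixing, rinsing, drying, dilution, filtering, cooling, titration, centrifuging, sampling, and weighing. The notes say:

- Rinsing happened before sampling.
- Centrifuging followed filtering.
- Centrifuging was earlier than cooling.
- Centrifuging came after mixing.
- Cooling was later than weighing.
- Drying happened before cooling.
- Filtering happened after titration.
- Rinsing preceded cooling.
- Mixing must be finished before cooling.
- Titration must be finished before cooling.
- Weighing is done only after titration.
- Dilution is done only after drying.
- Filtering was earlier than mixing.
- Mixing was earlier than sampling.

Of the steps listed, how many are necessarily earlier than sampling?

Directly stated before sampling: mixing and rinsing.
Filtering reaches sampling via filtering → mixing → sampling.
Titration reaches sampling via titration → filtering → mixing → sampling.
That's filtering, mixing, rinsing, and titration — 4 in all.

4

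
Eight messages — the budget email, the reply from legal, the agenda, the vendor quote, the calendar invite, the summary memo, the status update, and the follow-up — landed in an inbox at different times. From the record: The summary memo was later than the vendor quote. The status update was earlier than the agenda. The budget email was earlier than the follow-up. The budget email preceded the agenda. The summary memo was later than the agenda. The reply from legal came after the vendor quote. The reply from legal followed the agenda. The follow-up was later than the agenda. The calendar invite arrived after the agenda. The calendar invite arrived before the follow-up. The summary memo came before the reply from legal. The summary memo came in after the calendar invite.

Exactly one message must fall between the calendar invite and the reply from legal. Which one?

Tracing the constraints gives the calendar invite → the summary memo → the reply from legal, so the summary memo sits after the calendar invite and before the reply from legal.
No other message is forced both after the calendar invite and before the reply from legal.

the summary memo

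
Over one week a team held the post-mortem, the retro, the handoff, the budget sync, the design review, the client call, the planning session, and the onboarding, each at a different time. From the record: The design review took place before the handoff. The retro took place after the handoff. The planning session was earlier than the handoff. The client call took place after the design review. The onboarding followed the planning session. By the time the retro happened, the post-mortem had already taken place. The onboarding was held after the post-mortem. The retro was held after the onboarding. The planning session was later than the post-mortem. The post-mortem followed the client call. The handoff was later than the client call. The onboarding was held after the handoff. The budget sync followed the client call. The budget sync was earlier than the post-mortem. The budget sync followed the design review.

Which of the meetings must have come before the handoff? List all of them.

the budget sync, the client call, the design review, the planning session, the post-mortem

Directly stated before the handoff: the client call, the design review, and the planning session.
The budget sync reaches the handoff via the budget sync → the post-mortem → the planning session → the handoff.
The post-mortem reaches the handoff via the post-mortem → the planning session → the handoff.
No chain forces the onboarding (or any of the others) ahead of the handoff.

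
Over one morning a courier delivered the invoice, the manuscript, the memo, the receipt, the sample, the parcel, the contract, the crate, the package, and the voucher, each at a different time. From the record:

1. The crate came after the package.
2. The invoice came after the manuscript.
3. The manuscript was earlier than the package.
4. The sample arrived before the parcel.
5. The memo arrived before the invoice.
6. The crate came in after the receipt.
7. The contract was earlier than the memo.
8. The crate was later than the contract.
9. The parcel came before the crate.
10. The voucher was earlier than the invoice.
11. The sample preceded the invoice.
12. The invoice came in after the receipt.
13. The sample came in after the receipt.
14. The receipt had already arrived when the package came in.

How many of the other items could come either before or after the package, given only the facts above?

6

Forced before the package: the manuscript and the receipt; forced after the package: the crate.
That leaves the contract, the invoice, the memo, the parcel, the sample, and the voucher with no forced order relative to the package — 6.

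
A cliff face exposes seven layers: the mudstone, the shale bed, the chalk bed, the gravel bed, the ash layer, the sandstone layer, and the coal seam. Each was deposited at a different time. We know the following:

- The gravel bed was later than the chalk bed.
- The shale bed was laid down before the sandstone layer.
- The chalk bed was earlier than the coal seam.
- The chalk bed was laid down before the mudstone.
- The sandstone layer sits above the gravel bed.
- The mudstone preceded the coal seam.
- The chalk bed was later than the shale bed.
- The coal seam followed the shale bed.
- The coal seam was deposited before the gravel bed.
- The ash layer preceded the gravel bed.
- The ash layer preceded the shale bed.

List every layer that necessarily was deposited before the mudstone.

Directly stated before the mudstone: the chalk bed.
The ash layer reaches the mudstone via the ash layer → the shale bed → the chalk bed → the mudstone.
The shale bed reaches the mudstone via the shale bed → the chalk bed → the mudstone.

the ash layer, the chalk bed, the shale bed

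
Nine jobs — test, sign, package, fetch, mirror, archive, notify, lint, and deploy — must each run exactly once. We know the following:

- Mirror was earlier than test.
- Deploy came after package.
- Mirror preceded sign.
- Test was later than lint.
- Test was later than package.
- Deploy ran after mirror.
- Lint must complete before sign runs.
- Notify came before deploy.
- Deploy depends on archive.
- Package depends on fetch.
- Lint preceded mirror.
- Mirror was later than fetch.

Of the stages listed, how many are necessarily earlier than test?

4

Directly stated before test: lint, mirror, and package.
Fetch reaches test via fetch → package → test.
That's fetch, lint, mirror, and package — 4 in all.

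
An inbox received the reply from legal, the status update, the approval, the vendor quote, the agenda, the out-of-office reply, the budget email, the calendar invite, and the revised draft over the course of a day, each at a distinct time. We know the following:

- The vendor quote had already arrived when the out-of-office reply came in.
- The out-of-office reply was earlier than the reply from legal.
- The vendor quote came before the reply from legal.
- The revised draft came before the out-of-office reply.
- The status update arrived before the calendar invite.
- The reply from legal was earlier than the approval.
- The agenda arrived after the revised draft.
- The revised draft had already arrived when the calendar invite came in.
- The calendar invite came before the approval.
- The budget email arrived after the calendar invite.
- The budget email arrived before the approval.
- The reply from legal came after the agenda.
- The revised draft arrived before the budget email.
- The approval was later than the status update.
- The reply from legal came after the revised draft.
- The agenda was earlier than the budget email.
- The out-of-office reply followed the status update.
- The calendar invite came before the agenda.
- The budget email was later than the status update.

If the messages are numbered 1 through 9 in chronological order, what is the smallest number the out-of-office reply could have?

The revised draft, the status update, and the vendor quote must all come before the out-of-office reply — 3 forced predecessors.
Nothing else is forced ahead of the out-of-office reply, so its earliest slot is position 3 + 1 = 4.

4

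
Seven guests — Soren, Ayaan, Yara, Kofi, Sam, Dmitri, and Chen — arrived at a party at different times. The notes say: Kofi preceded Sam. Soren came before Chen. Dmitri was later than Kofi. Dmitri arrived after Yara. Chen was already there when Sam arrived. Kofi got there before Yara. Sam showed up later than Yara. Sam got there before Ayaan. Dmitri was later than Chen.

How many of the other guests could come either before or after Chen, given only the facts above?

Forced before Chen: Soren; forced after Chen: Ayaan, Dmitri, and Sam.
That leaves Kofi and Yara with no forced order relative to Chen — 2.

2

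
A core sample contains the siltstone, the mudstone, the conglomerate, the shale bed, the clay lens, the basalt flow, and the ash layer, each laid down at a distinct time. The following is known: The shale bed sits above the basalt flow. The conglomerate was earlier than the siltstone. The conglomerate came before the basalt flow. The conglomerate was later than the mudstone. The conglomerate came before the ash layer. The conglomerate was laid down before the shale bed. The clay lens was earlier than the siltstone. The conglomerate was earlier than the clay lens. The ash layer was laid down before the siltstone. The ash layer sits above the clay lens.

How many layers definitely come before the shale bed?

Directly stated before the shale bed: the basalt flow and the conglomerate.
The mudstone reaches the shale bed via the mudstone → the conglomerate → the shale bed.
That's the basalt flow, the conglomerate, and the mudstone — 3 in all.

3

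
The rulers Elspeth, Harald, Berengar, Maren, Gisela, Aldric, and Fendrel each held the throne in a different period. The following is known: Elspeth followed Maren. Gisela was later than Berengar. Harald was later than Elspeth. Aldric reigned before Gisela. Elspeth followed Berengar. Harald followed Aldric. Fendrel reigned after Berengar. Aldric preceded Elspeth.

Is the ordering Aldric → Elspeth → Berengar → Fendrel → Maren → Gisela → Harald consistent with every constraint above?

The constraints require Berengar before Elspeth, but in the proposed sequence Elspeth appears ahead of Berengar. That one violation is enough.

no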